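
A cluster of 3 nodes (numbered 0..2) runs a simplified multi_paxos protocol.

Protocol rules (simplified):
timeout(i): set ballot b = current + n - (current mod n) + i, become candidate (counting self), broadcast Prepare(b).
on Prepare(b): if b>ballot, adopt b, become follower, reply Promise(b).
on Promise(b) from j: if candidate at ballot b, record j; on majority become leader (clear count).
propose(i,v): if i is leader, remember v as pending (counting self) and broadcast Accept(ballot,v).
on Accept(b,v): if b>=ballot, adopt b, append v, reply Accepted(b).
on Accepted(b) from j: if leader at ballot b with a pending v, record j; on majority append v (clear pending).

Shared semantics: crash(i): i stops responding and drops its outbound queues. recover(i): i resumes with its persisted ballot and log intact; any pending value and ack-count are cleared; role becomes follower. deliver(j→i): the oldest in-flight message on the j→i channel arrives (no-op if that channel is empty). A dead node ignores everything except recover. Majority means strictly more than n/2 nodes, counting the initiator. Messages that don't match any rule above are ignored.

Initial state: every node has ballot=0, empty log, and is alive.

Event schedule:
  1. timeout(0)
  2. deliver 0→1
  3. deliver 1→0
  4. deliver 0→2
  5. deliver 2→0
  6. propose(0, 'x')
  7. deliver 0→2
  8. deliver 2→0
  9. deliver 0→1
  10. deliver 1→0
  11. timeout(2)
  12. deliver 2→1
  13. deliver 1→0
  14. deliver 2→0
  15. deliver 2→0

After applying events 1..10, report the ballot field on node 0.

3

1. timeout(0):  <0:cand b3 ->
2. deliver 0→1:  <1:foll b3 ->
3. deliver 1→0:  <0:lead b3 ->
4. deliver 0→2:  <2:foll b3 ->
5. deliver 2→0:  nop
6. propose(0,'x'):  nop
7. deliver 0→2:  <2:foll b3 x>
8. deliver 2→0:  <0:lead b3 x>
9. deliver 0→1:  <1:foll b3 x>
10. deliver 1→0:  nop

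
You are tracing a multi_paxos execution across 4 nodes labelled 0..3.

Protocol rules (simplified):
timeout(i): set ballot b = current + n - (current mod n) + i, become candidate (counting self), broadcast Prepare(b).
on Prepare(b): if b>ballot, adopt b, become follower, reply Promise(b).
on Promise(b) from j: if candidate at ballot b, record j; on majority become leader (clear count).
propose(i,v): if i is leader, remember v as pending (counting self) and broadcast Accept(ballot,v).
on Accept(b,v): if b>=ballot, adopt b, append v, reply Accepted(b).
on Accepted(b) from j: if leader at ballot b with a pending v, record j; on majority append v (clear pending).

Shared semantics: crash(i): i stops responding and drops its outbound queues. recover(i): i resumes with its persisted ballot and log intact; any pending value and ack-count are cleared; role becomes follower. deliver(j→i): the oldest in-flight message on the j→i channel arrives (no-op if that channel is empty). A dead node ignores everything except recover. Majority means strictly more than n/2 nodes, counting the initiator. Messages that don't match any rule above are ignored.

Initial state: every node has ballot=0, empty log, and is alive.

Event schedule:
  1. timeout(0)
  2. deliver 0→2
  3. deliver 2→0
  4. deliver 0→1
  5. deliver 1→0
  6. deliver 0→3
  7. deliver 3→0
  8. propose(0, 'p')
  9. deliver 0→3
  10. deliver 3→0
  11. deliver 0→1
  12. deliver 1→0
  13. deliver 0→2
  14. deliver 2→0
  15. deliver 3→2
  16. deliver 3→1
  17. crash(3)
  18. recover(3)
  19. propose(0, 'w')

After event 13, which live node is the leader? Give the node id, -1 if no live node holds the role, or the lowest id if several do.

0

step 1 timeout(0): 0={cand,b=4,log=-}
step 2 deliver 0→2: 2={foll,b=4,log=-}
step 3 deliver 2→0: —
step 4 deliver 0→1: 1={foll,b=4,log=-}
step 5 deliver 1→0: 0={lead,b=4,log=-}
step 6 deliver 0→3: 3={foll,b=4,log=-}
step 7 deliver 3→0: —
step 8 propose(0,'p'): —
step 9 deliver 0→3: 3={foll,b=4,log=p}
step 10 deliver 3→0: —
step 11 deliver 0→1: 1={foll,b=4,log=p}
step 12 deliver 1→0: 0={lead,b=4,log=p}
step 13 deliver 0→2: 2={foll,b=4,log=p}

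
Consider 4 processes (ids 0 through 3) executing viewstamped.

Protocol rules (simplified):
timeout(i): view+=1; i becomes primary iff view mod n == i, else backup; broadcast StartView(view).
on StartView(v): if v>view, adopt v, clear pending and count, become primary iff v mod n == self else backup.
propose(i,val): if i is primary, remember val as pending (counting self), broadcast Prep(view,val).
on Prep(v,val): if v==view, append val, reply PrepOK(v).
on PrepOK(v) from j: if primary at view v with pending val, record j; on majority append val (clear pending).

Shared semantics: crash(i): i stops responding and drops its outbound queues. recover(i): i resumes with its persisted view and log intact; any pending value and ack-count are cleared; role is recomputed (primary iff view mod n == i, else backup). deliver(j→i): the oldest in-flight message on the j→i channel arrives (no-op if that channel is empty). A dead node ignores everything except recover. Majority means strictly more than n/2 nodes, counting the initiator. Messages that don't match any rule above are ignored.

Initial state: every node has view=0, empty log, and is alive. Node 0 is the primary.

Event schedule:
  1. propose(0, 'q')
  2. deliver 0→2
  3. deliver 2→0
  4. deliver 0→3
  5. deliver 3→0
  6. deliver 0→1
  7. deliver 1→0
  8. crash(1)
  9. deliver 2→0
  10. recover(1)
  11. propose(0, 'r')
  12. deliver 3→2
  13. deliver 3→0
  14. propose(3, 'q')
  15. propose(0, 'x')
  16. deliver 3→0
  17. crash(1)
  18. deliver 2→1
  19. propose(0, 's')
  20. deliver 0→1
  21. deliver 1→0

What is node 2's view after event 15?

0

1. propose(0,'q'):  nop
2. deliver 0→2:  <2:back v0 q>
3. deliver 2→0:  nop
4. deliver 0→3:  <3:back v0 q>
5. deliver 3→0:  <0:prim v0 q>
6. deliver 0→1:  <1:back v0 q>
7. deliver 1→0:  nop
8. crash(1):  <1:✗back v0 q>
9. deliver 2→0:  nop
10. recover(1):  <1:back v0 q>
11. propose(0,'r'):  nop
12. deliver 3→2:  nop
13. deliver 3→0:  nop
14. propose(3,'q'):  nop
15. propose(0,'x'):  nop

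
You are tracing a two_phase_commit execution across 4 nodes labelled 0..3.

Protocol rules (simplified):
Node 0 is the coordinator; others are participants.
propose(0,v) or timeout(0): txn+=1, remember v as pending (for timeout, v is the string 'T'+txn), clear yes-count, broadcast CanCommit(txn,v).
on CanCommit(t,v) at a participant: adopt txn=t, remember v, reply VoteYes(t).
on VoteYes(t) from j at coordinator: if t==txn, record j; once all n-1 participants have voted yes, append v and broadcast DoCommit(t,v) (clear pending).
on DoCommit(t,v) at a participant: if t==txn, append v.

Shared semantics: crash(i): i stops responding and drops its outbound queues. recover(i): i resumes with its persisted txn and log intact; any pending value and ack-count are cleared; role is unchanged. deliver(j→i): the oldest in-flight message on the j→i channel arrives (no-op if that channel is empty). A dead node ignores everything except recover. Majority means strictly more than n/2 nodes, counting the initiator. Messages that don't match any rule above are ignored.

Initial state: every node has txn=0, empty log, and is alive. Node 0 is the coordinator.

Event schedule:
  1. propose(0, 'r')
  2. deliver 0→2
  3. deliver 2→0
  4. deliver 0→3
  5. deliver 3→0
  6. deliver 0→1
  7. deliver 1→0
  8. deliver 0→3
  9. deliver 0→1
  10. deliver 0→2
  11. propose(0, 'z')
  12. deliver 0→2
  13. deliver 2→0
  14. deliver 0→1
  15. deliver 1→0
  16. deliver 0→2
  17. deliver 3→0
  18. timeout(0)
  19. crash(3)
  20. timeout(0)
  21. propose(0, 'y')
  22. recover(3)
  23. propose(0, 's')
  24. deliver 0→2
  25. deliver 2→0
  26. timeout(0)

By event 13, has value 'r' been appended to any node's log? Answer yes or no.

1. propose(0,'r'):  <0:coor t1 ->
2. deliver 0→2:  <2:part t1 ->
3. deliver 2→0:  nop
4. deliver 0→3:  <3:part t1 ->
5. deliver 3→0:  nop
6. deliver 0→1:  <1:part t1 ->
7. deliver 1→0:  <0:coor t1 r>
8. deliver 0→3:  <3:part t1 r>
9. deliver 0→1:  <1:part t1 r>
10. deliver 0→2:  <2:part t1 r>
11. propose(0,'z'):  <0:coor t2 r>
12. deliver 0→2:  <2:part t2 r>
13. deliver 2→0:  nop

yes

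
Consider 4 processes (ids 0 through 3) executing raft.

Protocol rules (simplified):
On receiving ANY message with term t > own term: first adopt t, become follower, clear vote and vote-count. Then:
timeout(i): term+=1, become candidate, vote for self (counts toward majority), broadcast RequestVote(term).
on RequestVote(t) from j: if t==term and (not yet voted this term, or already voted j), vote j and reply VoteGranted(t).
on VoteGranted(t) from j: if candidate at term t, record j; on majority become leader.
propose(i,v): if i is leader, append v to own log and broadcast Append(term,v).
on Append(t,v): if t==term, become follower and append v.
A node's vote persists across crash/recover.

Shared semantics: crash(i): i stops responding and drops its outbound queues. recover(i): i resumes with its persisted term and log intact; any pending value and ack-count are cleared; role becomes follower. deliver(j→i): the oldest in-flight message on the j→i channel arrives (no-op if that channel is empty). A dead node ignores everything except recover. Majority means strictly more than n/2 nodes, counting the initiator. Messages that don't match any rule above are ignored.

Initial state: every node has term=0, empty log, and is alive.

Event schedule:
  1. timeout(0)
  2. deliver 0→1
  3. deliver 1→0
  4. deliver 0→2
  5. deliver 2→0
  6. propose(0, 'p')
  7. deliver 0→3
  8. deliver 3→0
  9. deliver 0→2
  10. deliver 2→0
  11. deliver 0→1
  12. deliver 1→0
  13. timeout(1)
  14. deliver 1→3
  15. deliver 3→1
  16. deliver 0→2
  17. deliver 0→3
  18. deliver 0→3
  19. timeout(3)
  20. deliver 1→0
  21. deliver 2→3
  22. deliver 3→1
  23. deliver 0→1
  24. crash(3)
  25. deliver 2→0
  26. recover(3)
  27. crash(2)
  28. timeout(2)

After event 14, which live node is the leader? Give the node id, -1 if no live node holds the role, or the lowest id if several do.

0

step 1 timeout(0): 0={cand,t=1,log=-}
step 2 deliver 0→1: 1={foll,t=1,log=-}
step 3 deliver 1→0: —
step 4 deliver 0→2: 2={foll,t=1,log=-}
step 5 deliver 2→0: 0={lead,t=1,log=-}
step 6 propose(0,'p'): 0={lead,t=1,log=p}
step 7 deliver 0→3: 3={foll,t=1,log=-}
step 8 deliver 3→0: —
step 9 deliver 0→2: 2={foll,t=1,log=p}
step 10 deliver 2→0: —
step 11 deliver 0→1: 1={foll,t=1,log=p}
step 12 deliver 1→0: —
step 13 timeout(1): 1={cand,t=2,log=p}
step 14 deliver 1→3: 3={foll,t=2,log=-}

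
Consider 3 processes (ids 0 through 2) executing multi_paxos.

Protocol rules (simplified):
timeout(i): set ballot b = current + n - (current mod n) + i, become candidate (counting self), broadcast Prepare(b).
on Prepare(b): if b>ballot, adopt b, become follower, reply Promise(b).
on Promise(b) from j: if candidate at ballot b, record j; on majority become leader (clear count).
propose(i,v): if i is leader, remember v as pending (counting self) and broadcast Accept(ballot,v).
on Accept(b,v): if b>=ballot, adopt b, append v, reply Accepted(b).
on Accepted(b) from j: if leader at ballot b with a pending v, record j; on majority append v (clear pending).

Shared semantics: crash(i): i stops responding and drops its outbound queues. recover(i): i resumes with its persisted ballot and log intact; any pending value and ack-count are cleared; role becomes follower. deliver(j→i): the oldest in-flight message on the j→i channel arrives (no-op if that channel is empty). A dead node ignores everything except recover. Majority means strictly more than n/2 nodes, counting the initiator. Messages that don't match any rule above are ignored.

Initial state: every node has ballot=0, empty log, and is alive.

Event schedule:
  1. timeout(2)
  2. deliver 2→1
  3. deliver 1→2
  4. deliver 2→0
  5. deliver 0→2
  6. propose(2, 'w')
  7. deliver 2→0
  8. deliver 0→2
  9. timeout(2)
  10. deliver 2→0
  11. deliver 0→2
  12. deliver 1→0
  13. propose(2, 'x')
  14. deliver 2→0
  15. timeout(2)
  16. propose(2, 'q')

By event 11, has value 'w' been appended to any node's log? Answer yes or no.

[1] timeout(2) → N2(cand b5 [-])
[2] deliver 2→1 → N1(foll b5 [-])
[3] deliver 1→2 → N2(lead b5 [-])
[4] deliver 2→0 → N0(foll b5 [-])
[5] deliver 0→2 → ∅
[6] propose(2,'w') → ∅
[7] deliver 2→0 → N0(foll b5 [w])
[8] deliver 0→2 → N2(lead b5 [w])
[9] timeout(2) → N2(cand b8 [w])
[10] deliver 2→0 → N0(foll b8 [w])
[11] deliver 0→2 → N2(lead b8 [w])

yes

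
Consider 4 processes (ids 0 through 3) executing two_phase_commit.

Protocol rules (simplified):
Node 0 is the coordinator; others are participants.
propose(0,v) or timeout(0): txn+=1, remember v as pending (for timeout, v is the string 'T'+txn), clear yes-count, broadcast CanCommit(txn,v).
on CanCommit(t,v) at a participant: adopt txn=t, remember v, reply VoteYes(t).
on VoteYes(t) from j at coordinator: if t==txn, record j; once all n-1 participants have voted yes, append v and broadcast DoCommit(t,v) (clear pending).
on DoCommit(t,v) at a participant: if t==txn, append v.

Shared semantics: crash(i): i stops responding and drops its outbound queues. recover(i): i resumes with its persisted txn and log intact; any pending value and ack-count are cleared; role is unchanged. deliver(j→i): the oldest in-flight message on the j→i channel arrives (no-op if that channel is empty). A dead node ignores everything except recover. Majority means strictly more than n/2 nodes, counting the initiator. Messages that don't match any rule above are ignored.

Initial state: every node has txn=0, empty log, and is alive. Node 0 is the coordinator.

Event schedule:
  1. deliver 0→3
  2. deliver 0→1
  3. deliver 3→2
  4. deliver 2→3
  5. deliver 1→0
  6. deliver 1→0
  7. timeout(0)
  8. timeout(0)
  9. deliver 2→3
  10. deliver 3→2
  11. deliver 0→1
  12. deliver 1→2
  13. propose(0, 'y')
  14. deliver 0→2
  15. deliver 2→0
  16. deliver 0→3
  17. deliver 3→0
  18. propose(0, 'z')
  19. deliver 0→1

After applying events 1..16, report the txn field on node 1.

1

e1 deliver 0→3: ·
e2 deliver 0→1: ·
e3 deliver 3→2: ·
e4 deliver 2→3: ·
e5 deliver 1→0: ·
e6 deliver 1→0: ·
e7 timeout(0): 0[coor,t=1,-]
e8 timeout(0): 0[coor,t=2,-]
e9 deliver 2→3: ·
e10 deliver 3→2: ·
e11 deliver 0→1: 1[part,t=1,-]
e12 deliver 1→2: ·
e13 propose(0,'y'): 0[coor,t=3,-]
e14 deliver 0→2: 2[part,t=1,-]
e15 deliver 2→0: ·
e16 deliver 0→3: 3[part,t=1,-]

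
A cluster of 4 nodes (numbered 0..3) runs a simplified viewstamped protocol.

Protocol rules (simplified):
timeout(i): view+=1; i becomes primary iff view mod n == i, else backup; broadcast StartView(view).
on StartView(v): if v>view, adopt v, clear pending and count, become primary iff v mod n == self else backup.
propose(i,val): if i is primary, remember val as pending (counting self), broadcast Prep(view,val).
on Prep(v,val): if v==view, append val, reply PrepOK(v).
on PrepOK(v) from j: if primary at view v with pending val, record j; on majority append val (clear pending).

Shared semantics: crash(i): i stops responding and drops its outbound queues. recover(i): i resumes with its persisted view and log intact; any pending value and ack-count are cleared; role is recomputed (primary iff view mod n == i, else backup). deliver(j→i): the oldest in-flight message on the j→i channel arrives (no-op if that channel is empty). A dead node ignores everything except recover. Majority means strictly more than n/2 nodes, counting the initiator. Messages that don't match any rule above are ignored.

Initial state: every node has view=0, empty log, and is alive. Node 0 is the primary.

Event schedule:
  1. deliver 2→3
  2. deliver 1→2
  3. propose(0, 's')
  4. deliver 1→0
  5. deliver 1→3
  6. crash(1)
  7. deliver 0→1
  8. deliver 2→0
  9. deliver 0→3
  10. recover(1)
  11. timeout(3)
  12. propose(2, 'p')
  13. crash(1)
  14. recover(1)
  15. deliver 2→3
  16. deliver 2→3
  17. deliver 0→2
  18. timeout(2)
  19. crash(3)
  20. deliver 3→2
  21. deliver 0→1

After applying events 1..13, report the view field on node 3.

1

e1 deliver 2→3: ·
e2 deliver 1→2: ·
e3 propose(0,'s'): ·
e4 deliver 1→0: ·
e5 deliver 1→3: ·
e6 crash(1): 1[✗back,v=0,-]
e7 deliver 0→1: ·
e8 deliver 2→0: ·
e9 deliver 0→3: 3[back,v=0,s]
e10 recover(1): 1[back,v=0,-]
e11 timeout(3): 3[back,v=1,s]
e12 propose(2,'p'): ·
e13 crash(1): 1[✗back,v=0,-]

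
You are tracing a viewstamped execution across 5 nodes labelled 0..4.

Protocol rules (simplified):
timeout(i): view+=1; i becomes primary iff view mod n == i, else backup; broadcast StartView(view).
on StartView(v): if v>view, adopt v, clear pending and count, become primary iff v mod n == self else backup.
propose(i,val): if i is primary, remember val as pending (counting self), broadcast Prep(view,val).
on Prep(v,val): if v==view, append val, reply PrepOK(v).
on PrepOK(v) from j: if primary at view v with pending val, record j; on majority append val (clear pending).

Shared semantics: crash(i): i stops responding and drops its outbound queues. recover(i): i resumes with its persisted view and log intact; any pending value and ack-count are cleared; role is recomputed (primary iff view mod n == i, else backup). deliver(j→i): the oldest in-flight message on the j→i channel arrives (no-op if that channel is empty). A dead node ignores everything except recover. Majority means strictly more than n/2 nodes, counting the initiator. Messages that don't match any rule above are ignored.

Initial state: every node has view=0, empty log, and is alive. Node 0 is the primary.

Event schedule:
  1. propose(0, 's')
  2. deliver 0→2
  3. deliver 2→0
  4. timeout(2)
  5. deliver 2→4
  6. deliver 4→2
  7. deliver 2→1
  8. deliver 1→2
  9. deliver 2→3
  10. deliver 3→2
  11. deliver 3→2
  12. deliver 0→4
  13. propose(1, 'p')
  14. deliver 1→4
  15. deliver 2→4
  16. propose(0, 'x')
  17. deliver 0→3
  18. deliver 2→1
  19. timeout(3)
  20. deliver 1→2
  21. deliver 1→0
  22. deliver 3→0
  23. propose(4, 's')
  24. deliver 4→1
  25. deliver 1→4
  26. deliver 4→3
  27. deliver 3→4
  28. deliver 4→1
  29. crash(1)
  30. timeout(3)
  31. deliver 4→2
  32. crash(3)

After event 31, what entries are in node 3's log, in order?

after 1 — propose(0,'s'): ·
after 2 — deliver 0→2: n2:back/v0/[s]
after 3 — deliver 2→0: ·
after 4 — timeout(2): n2:back/v1/[s]
after 5 — deliver 2→4: n4:back/v1/[-]
after 6 — deliver 4→2: ·
after 7 — deliver 2→1: n1:prim/v1/[-]
after 8 — deliver 1→2: ·
after 9 — deliver 2→3: n3:back/v1/[-]
after 10 — deliver 3→2: ·
after 11 — deliver 3→2: ·
after 12 — deliver 0→4: ·
after 13 — propose(1,'p'): ·
after 14 — deliver 1→4: n4:back/v1/[p]
after 15 — deliver 2→4: ·
after 16 — propose(0,'x'): ·
after 17 — deliver 0→3: ·
after 18 — deliver 2→1: ·
after 19 — timeout(3): n3:back/v2/[-]
after 20 — deliver 1→2: n2:back/v1/[s,p]
after 21 — deliver 1→0: ·
after 22 — deliver 3→0: n0:back/v2/[-]
after 23 — propose(4,'s'): ·
after 24 — deliver 4→1: ·
after 25 — deliver 1→4: ·
after 26 — deliver 4→3: ·
after 27 — deliver 3→4: n4:back/v2/[p]
after 28 — deliver 4→1: ·
after 29 — crash(1): n1:✗prim/v1/[-]
after 30 — timeout(3): n3:prim/v3/[-]
after 31 — deliver 4→2: ·

empty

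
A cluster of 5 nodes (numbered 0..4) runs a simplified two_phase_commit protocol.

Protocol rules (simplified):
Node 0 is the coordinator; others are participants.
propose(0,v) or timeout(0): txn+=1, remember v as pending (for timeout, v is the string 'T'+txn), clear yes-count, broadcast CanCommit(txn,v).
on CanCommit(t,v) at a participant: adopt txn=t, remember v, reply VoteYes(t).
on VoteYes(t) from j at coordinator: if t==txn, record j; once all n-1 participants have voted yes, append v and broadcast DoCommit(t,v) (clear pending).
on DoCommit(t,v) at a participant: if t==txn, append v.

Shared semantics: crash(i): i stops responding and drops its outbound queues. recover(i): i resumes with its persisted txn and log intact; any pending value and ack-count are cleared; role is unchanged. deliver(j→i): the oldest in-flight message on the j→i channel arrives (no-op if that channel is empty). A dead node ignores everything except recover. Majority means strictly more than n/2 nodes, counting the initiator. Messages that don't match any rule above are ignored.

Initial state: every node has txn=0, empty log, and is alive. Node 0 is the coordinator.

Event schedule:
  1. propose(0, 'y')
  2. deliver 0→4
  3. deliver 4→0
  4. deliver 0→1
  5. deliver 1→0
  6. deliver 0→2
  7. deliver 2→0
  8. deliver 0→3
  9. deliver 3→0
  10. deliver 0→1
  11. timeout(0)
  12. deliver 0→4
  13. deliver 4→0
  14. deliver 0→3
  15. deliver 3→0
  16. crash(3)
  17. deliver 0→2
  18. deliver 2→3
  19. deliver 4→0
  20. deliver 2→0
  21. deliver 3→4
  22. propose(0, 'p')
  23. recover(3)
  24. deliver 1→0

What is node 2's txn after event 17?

1. propose(0,'y'):  <0:coor t1 ->
2. deliver 0→4:  <4:part t1 ->
3. deliver 4→0:  nop
4. deliver 0→1:  <1:part t1 ->
5. deliver 1→0:  nop
6. deliver 0→2:  <2:part t1 ->
7. deliver 2→0:  nop
8. deliver 0→3:  <3:part t1 ->
9. deliver 3→0:  <0:coor t1 y>
10. deliver 0→1:  <1:part t1 y>
11. timeout(0):  <0:coor t2 y>
12. deliver 0→4:  <4:part t1 y>
13. deliver 4→0:  nop
14. deliver 0→3:  <3:part t1 y>
15. deliver 3→0:  nop
16. crash(3):  <3:✗part t1 y>
17. deliver 0→2:  <2:part t1 y>

1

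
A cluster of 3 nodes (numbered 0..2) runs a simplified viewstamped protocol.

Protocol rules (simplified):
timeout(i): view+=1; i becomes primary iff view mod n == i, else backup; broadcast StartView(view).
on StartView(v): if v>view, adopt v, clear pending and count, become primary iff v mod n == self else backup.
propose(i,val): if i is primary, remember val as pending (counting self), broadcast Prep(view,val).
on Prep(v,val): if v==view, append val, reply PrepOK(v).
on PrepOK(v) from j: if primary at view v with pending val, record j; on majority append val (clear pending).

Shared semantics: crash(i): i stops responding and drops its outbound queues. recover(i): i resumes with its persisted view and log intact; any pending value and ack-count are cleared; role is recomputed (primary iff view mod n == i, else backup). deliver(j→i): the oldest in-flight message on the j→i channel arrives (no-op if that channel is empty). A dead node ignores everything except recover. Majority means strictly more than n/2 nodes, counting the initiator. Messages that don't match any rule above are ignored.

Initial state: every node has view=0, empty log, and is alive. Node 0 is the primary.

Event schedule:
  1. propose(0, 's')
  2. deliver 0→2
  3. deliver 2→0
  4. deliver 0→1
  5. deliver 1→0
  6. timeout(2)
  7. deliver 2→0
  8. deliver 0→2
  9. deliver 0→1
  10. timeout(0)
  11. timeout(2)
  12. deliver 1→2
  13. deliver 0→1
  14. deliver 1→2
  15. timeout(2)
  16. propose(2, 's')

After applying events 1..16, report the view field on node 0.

[1] propose(0,'s') → ∅
[2] deliver 0→2 → N2(back v0 [s])
[3] deliver 2→0 → N0(prim v0 [s])
[4] deliver 0→1 → N1(back v0 [s])
[5] deliver 1→0 → ∅
[6] timeout(2) → N2(back v1 [s])
[7] deliver 2→0 → N0(back v1 [s])
[8] deliver 0→2 → ∅
[9] deliver 0→1 → ∅
[10] timeout(0) → N0(back v2 [s])
[11] timeout(2) → N2(prim v2 [s])
[12] deliver 1→2 → ∅
[13] deliver 0→1 → N1(back v2 [s])
[14] deliver 1→2 → ∅
[15] timeout(2) → N2(back v3 [s])
[16] propose(2,'s') → ∅

2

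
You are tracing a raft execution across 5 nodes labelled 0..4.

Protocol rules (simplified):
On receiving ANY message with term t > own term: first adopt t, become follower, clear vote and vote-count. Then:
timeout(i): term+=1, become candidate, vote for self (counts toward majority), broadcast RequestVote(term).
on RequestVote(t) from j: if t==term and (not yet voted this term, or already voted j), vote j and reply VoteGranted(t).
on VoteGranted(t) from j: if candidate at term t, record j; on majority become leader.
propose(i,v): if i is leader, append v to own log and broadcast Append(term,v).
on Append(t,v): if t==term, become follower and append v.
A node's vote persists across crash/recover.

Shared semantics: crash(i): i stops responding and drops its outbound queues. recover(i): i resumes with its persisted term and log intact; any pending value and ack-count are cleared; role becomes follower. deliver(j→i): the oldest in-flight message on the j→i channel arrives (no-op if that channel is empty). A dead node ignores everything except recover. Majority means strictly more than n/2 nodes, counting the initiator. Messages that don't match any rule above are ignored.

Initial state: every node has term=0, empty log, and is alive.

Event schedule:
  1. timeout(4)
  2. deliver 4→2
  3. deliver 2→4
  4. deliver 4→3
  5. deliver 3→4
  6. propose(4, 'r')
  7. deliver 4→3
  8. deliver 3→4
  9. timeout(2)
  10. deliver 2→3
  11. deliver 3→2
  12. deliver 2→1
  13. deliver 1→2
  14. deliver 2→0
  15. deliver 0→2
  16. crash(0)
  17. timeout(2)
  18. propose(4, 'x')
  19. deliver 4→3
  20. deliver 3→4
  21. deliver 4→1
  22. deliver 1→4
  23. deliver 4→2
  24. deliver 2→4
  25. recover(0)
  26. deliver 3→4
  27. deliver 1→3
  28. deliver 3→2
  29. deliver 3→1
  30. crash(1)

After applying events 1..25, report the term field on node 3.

[1] timeout(4) → N4(cand t1 [-])
[2] deliver 4→2 → N2(foll t1 [-])
[3] deliver 2→4 → ∅
[4] deliver 4→3 → N3(foll t1 [-])
[5] deliver 3→4 → N4(lead t1 [-])
[6] propose(4,'r') → N4(lead t1 [r])
[7] deliver 4→3 → N3(foll t1 [r])
[8] deliver 3→4 → ∅
[9] timeout(2) → N2(cand t2 [-])
[10] deliver 2→3 → N3(foll t2 [r])
[11] deliver 3→2 → ∅
[12] deliver 2→1 → N1(foll t2 [-])
[13] deliver 1→2 → N2(lead t2 [-])
[14] deliver 2→0 → N0(foll t2 [-])
[15] deliver 0→2 → ∅
[16] crash(0) → N0(✗foll t2 [-])
[17] timeout(2) → N2(cand t3 [-])
[18] propose(4,'x') → N4(lead t1 [r,x])
[19] deliver 4→3 → ∅
[20] deliver 3→4 → ∅
[21] deliver 4→1 → ∅
[22] deliver 1→4 → ∅
[23] deliver 4→2 → ∅
[24] deliver 2→4 → N4(foll t2 [r,x])
[25] recover(0) → N0(foll t2 [-])

2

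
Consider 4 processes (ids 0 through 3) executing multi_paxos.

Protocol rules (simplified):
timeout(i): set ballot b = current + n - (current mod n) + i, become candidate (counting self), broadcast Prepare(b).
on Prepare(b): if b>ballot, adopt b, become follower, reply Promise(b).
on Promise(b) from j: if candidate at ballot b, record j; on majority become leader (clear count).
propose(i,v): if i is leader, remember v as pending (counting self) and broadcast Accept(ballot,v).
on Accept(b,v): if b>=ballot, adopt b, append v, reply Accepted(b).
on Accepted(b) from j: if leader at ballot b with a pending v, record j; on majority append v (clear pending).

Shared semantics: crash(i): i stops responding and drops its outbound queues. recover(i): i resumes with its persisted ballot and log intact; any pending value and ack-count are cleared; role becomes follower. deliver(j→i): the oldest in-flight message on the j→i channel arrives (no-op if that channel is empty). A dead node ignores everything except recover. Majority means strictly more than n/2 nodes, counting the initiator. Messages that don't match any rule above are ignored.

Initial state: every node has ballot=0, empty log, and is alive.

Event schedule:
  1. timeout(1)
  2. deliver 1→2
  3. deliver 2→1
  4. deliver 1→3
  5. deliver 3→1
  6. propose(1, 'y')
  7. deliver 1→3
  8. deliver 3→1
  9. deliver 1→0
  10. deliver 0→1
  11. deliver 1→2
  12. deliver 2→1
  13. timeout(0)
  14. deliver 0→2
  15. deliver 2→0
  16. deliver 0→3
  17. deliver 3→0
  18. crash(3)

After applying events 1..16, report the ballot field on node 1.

step 1 timeout(1): 1={cand,b=5,log=-}
step 2 deliver 1→2: 2={foll,b=5,log=-}
step 3 deliver 2→1: —
step 4 deliver 1→3: 3={foll,b=5,log=-}
step 5 deliver 3→1: 1={lead,b=5,log=-}
step 6 propose(1,'y'): —
step 7 deliver 1→3: 3={foll,b=5,log=y}
step 8 deliver 3→1: —
step 9 deliver 1→0: 0={foll,b=5,log=-}
step 10 deliver 0→1: —
step 11 deliver 1→2: 2={foll,b=5,log=y}
step 12 deliver 2→1: 1={lead,b=5,log=y}
step 13 timeout(0): 0={cand,b=8,log=-}
step 14 deliver 0→2: 2={foll,b=8,log=y}
step 15 deliver 2→0: —
step 16 deliver 0→3: 3={foll,b=8,log=y}

5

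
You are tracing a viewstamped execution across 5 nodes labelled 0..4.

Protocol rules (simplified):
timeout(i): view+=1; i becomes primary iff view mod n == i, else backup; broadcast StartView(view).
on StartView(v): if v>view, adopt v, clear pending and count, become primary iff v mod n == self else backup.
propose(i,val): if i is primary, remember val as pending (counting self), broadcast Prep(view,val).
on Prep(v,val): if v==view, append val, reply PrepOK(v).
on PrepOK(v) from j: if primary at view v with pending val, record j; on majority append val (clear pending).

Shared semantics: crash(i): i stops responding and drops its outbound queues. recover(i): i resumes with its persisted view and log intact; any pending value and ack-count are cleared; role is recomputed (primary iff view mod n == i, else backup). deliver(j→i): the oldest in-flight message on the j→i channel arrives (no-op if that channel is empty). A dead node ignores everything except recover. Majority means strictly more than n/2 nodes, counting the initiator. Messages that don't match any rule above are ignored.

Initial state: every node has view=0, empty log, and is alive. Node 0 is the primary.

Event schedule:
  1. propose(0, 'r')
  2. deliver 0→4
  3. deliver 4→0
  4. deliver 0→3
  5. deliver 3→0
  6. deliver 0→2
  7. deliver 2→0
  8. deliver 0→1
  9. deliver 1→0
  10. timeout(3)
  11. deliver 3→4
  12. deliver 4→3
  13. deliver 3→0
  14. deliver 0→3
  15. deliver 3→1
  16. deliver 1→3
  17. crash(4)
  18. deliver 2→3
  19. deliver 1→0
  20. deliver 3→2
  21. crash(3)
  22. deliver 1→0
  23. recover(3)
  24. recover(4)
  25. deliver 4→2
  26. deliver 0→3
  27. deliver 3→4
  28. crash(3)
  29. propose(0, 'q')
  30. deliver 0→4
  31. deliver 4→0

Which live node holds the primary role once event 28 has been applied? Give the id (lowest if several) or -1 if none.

1

step 1 propose(0,'r'): —
step 2 deliver 0→4: 4={back,v=0,log=r}
step 3 deliver 4→0: —
step 4 deliver 0→3: 3={back,v=0,log=r}
step 5 deliver 3→0: 0={prim,v=0,log=r}
step 6 deliver 0→2: 2={back,v=0,log=r}
step 7 deliver 2→0: —
step 8 deliver 0→1: 1={back,v=0,log=r}
step 9 deliver 1→0: —
step 10 timeout(3): 3={back,v=1,log=r}
step 11 deliver 3→4: 4={back,v=1,log=r}
step 12 deliver 4→3: —
step 13 deliver 3→0: 0={back,v=1,log=r}
step 14 deliver 0→3: —
step 15 deliver 3→1: 1={prim,v=1,log=r}
step 16 deliver 1→3: —
step 17 crash(4): 4={✗back,v=1,log=r}
step 18 deliver 2→3: —
step 19 deliver 1→0: —
step 20 deliver 3→2: 2={back,v=1,log=r}
step 21 crash(3): 3={✗back,v=1,log=r}
step 22 deliver 1→0: —
step 23 recover(3): 3={back,v=1,log=r}
step 24 recover(4): 4={back,v=1,log=r}
step 25 deliver 4→2: —
step 26 deliver 0→3: —
step 27 deliver 3→4: —
step 28 crash(3): 3={✗back,v=1,log=r}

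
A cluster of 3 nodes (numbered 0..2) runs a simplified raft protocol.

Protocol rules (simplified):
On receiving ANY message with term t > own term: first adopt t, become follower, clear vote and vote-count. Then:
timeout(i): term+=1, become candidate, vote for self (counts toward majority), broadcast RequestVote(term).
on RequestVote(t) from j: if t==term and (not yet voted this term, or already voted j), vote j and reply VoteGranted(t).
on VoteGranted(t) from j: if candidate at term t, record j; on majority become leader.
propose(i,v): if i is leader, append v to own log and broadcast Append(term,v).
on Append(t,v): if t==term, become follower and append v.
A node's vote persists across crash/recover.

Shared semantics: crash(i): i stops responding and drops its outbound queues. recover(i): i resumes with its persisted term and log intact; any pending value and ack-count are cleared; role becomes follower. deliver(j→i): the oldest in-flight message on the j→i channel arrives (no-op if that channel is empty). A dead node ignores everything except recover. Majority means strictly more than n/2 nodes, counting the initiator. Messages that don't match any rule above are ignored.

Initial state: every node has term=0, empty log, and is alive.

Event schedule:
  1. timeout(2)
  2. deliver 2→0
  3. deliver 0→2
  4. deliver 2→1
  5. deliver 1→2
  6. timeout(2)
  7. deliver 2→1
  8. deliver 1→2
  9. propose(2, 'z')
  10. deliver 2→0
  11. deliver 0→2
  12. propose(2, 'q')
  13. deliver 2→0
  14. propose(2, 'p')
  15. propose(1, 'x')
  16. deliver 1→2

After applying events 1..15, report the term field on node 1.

e1 timeout(2): 2[cand,t=1,-]
e2 deliver 2→0: 0[foll,t=1,-]
e3 deliver 0→2: 2[lead,t=1,-]
e4 deliver 2→1: 1[foll,t=1,-]
e5 deliver 1→2: ·
e6 timeout(2): 2[cand,t=2,-]
e7 deliver 2→1: 1[foll,t=2,-]
e8 deliver 1→2: 2[lead,t=2,-]
e9 propose(2,'z'): 2[lead,t=2,z]
e10 deliver 2→0: 0[foll,t=2,-]
e11 deliver 0→2: ·
e12 propose(2,'q'): 2[lead,t=2,z,q]
e13 deliver 2→0: 0[foll,t=2,z]
e14 propose(2,'p'): 2[lead,t=2,z,q,p]
e15 propose(1,'x'): ·

2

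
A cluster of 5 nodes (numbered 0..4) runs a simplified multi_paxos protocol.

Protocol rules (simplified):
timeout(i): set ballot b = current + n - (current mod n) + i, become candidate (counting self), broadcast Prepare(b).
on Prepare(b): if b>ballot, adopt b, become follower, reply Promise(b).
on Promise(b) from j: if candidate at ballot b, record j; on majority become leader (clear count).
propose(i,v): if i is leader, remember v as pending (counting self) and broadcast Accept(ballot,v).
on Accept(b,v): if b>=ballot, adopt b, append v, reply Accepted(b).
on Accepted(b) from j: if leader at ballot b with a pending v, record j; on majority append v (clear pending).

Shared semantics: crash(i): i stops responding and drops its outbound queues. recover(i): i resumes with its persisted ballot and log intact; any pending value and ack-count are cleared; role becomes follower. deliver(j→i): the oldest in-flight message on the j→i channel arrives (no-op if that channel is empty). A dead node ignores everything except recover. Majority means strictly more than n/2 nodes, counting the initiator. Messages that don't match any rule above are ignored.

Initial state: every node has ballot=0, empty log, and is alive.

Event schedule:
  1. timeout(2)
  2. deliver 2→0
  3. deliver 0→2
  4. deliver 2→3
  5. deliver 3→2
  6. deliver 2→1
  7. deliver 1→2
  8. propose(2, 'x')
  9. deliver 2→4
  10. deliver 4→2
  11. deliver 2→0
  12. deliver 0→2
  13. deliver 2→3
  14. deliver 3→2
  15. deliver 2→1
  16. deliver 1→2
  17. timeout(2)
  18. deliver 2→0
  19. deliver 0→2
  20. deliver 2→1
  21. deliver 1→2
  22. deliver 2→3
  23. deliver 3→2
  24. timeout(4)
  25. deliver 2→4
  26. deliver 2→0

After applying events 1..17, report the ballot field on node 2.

12

e1 timeout(2): 2[cand,b=7,-]
e2 deliver 2→0: 0[foll,b=7,-]
e3 deliver 0→2: ·
e4 deliver 2→3: 3[foll,b=7,-]
e5 deliver 3→2: 2[lead,b=7,-]
e6 deliver 2→1: 1[foll,b=7,-]
e7 deliver 1→2: ·
e8 propose(2,'x'): ·
e9 deliver 2→4: 4[foll,b=7,-]
e10 deliver 4→2: ·
e11 deliver 2→0: 0[foll,b=7,x]
e12 deliver 0→2: ·
e13 deliver 2→3: 3[foll,b=7,x]
e14 deliver 3→2: 2[lead,b=7,x]
e15 deliver 2→1: 1[foll,b=7,x]
e16 deliver 1→2: ·
e17 timeout(2): 2[cand,b=12,x]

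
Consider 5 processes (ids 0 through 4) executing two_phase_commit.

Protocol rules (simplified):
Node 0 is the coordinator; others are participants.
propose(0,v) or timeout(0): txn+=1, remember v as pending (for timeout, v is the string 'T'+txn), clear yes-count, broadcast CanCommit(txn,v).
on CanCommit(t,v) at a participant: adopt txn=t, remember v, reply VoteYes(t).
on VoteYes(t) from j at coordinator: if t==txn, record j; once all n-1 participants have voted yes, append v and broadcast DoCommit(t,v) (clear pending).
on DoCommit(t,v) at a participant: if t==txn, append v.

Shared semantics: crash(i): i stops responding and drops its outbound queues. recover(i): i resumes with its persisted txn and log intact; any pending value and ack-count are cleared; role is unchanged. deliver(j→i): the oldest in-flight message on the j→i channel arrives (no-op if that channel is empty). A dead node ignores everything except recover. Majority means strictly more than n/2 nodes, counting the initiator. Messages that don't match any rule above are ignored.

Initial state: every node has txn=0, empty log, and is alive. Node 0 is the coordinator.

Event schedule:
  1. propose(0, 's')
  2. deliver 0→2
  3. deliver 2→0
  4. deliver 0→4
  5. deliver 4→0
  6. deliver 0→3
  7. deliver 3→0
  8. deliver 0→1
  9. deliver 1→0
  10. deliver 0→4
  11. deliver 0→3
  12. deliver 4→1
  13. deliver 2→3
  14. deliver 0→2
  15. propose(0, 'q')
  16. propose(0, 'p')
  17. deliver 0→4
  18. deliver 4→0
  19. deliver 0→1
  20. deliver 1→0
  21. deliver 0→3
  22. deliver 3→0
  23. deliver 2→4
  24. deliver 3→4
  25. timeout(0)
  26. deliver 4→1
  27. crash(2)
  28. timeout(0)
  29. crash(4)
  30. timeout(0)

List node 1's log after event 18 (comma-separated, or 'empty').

empty

step 1 propose(0,'s'): 0={coor,t=1,log=-}
step 2 deliver 0→2: 2={part,t=1,log=-}
step 3 deliver 2→0: —
step 4 deliver 0→4: 4={part,t=1,log=-}
step 5 deliver 4→0: —
step 6 deliver 0→3: 3={part,t=1,log=-}
step 7 deliver 3→0: —
step 8 deliver 0→1: 1={part,t=1,log=-}
step 9 deliver 1→0: 0={coor,t=1,log=s}
step 10 deliver 0→4: 4={part,t=1,log=s}
step 11 deliver 0→3: 3={part,t=1,log=s}
step 12 deliver 4→1: —
step 13 deliver 2→3: —
step 14 deliver 0→2: 2={part,t=1,log=s}
step 15 propose(0,'q'): 0={coor,t=2,log=s}
step 16 propose(0,'p'): 0={coor,t=3,log=s}
step 17 deliver 0→4: 4={part,t=2,log=s}
step 18 deliver 4→0: —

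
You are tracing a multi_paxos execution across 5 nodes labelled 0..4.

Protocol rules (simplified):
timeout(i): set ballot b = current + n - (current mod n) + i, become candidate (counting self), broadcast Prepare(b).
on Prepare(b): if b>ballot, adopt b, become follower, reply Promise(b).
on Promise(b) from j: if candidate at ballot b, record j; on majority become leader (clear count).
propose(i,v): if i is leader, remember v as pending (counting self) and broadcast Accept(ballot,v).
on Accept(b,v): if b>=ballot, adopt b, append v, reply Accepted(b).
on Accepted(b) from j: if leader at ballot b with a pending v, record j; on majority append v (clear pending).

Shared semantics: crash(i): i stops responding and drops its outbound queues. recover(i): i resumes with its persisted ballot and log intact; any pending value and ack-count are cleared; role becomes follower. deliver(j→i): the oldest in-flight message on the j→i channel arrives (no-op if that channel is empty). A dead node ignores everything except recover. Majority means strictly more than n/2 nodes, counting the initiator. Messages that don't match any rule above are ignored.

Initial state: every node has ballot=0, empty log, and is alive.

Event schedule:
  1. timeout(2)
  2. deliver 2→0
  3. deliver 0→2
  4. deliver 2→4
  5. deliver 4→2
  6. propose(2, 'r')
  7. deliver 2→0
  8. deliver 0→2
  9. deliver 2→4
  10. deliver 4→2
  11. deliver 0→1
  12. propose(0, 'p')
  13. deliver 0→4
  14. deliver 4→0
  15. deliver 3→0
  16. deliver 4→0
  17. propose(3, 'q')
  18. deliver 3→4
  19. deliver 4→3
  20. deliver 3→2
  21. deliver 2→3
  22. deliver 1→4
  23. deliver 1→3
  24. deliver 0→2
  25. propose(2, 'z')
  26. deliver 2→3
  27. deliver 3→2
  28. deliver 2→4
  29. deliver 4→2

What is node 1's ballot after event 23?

after 1 — timeout(2): n2:cand/b7/[-]
after 2 — deliver 2→0: n0:foll/b7/[-]
after 3 — deliver 0→2: ·
after 4 — deliver 2→4: n4:foll/b7/[-]
after 5 — deliver 4→2: n2:lead/b7/[-]
after 6 — propose(2,'r'): ·
after 7 — deliver 2→0: n0:foll/b7/[r]
after 8 — deliver 0→2: ·
after 9 — deliver 2→4: n4:foll/b7/[r]
after 10 — deliver 4→2: n2:lead/b7/[r]
after 11 — deliver 0→1: ·
after 12 — propose(0,'p'): ·
after 13 — deliver 0→4: ·
after 14 — deliver 4→0: ·
after 15 — deliver 3→0: ·
after 16 — deliver 4→0: ·
after 17 — propose(3,'q'): ·
after 18 — deliver 3→4: ·
after 19 — deliver 4→3: ·
after 20 — deliver 3→2: ·
after 21 — deliver 2→3: n3:foll/b7/[-]
after 22 — deliver 1→4: ·
after 23 — deliver 1→3: ·

0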